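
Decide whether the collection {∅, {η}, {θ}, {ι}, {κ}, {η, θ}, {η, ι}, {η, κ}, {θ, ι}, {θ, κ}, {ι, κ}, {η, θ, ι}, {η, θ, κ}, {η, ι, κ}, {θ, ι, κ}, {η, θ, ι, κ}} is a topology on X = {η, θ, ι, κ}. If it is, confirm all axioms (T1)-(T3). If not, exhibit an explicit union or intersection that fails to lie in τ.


τ IS a topology on X.

Axiom (T1): ∅ ∈ τ? Yes; X ∈ τ? Yes.
Axiom (T2/T3): check pairwise unions and intersections of members of τ.
All pairwise intersections and unions checked — each lies in τ. Therefore τ satisfies (T1), (T2), (T3): it IS a topology on X.


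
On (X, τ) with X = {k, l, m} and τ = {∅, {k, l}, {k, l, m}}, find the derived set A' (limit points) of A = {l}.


A' = {k, m}

For each x ∈ X, list the open sets U ∈ τ with x ∈ U, then check whether U ∩ (A ∖ {x}) ≠ ∅ for every such U.
  x = k: opens ∋ x are {k, l}, {k, l, m}; each meets A ∖ {k}, so x IS a limit point.
  x = l: open {k, l} ∋ x has {k, l} ∩ (A ∖ {l}) = ∅, so x is NOT a limit point.
  x = m: opens ∋ x are {k, l, m}; each meets A ∖ {m}, so x IS a limit point.
Collecting: A' = {k, m}.


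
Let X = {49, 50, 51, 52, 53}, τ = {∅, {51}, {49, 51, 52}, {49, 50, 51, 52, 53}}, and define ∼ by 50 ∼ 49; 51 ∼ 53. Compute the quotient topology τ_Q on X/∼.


X/∼ = {[49=50], [51=53], [52]}; |τ_Q| = 2.

Equivalence classes: [49=50], [51=53], [52].
Quotient map π: X → X/∼ sends 49 ↦ [49=50], 50 ↦ [49=50], 51 ↦ [51=53], 52 ↦ [52], 53 ↦ [51=53].
For each subset V ⊆ X/∼, compute π^{-1}(V) ⊆ X and check whether π^{-1}(V) ∈ τ. V is open in τ_Q iff π^{-1}(V) ∈ τ.
  V = {}: π^{-1}(V) = ∅ ∈ τ ✓.
  V = {[49=50]}: π^{-1}(V) = {49, 50} ∉ τ ✗.
  V = {[51=53]}: π^{-1}(V) = {51, 53} ∉ τ ✗.
  V = {[49=50], [51=53]}: π^{-1}(V) = {49, 50, 51, 53} ∉ τ ✗.
  V = {[52]}: π^{-1}(V) = {52} ∉ τ ✗.
  V = {[49=50], [52]}: π^{-1}(V) = {49, 50, 52} ∉ τ ✗.
  V = {[51=53], [52]}: π^{-1}(V) = {51, 52, 53} ∉ τ ✗.
  V = {[49=50], [51=53], [52]}: π^{-1}(V) = {49, 50, 51, 52, 53} ∈ τ ✓.
Open sets in the quotient: τ_Q = {{}, {[49=50], [51=53], [52]}} (2 elements).


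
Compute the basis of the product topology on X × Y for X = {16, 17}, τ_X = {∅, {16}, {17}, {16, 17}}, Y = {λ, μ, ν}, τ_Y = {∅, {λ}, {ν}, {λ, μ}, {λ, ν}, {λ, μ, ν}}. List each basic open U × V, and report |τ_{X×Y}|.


Basis B = {∅ × ∅, {16} × {λ}, {16} × {ν}, {17} × {λ}, {17} × {ν}, {16} × {λ, μ}, {16} × {λ, ν}, {16, 17} × {λ}, {16, 17} × {ν}, {17} × {λ, μ}, {17} × {λ, ν}, {16} × {λ, μ, ν}, {17} × {λ, μ, ν}, {16, 17} × {λ, μ}, {16, 17} × {λ, ν}, {16, 17} × {λ, μ, ν}}; |τ_{X×Y}| = 36.

Enumerate products U × V with U ∈ τ_X, V ∈ τ_Y (deduplicated):
  ∅ × ∅ = {} (∅)
  {16} × {λ} = {(16,λ)}
  {16} × {ν} = {(16,ν)}
  {17} × {λ} = {(17,λ)}
  {17} × {ν} = {(17,ν)}
  {16} × {λ, μ} = {(16,λ), (16,μ)}
  {16} × {λ, ν} = {(16,λ), (16,ν)}
  {16, 17} × {λ} = {(16,λ), (17,λ)}
  {16, 17} × {ν} = {(16,ν), (17,ν)}
  {17} × {λ, μ} = {(17,λ), (17,μ)}
  {17} × {λ, ν} = {(17,λ), (17,ν)}
  {16} × {λ, μ, ν} = {(16,λ), (16,μ), (16,ν)}
  {17} × {λ, μ, ν} = {(17,λ), (17,μ), (17,ν)}
  {16, 17} × {λ, μ} = {(16,λ), (16,μ), (17,λ), (17,μ)}
  {16, 17} × {λ, ν} = {(16,λ), (16,ν), (17,λ), (17,ν)}
  {16, 17} × {λ, μ, ν} = {(16,λ), (16,μ), (16,ν), (17,λ), (17,μ), (17,ν)}
These 16 distinct sets form the basis B.
Close under arbitrary unions to get τ_{X×Y}; counting gives |τ_{X×Y}| = 36.


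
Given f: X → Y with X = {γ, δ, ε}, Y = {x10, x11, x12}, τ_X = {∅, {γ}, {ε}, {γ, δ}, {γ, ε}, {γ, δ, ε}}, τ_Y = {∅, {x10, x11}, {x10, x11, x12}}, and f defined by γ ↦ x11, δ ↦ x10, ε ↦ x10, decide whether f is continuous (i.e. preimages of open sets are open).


f IS continuous.

Compute f^{-1}(U) for each U ∈ τ_Y:
  U = ∅: f^{-1}(U) = ∅ ∈ τ_X ✓.
  U = {x10, x11}: f^{-1}(U) = {γ, δ, ε} ∈ τ_X ✓.
  U = {x10, x11, x12}: f^{-1}(U) = {γ, δ, ε} ∈ τ_X ✓.
Every preimage lies in τ_X, so f IS continuous.


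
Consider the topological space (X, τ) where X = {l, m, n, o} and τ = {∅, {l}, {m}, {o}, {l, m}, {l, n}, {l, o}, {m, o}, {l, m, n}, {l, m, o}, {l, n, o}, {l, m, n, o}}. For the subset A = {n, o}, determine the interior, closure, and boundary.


int(A) = {o}, cl(A) = {n, o}, ∂A = {n}.

Closed sets in (X, τ) are complements of opens:
  closed(X, τ) = {∅, {m}, {n}, {o}, {l, n}, {m, n}, {m, o}, {n, o}, {l, m, n}, {l, n, o}, {m, n, o}, {l, m, n, o}}.
int(A) = ⋃ {U ∈ τ : U ⊆ A}. Opens contained in A: ∅, {o}.
Taking the union of these: int(A) = {o}.
cl(A) = ⋂ {C closed : A ⊆ C}. Closed sets containing A: {n, o}, {l, n, o}, {m, n, o}, {l, m, n, o}.
Intersecting these: cl(A) = {n, o}.
∂A = cl(A) ∖ int(A) = {n, o} ∖ {o} = {n}.


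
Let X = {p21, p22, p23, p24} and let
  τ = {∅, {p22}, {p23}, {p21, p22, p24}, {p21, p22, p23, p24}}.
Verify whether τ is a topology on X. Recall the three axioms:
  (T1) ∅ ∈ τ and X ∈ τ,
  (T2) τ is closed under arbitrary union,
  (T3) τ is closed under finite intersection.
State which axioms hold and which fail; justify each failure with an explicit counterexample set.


τ is NOT a topology on X.

Axiom (T1): ∅ ∈ τ? Yes; X ∈ τ? Yes.
Axiom (T2/T3): check pairwise unions and intersections of members of τ.
Counterexample for (T2): {p22} ∪ {p23} = {p22, p23} ∉ τ. Therefore τ is NOT a topology.


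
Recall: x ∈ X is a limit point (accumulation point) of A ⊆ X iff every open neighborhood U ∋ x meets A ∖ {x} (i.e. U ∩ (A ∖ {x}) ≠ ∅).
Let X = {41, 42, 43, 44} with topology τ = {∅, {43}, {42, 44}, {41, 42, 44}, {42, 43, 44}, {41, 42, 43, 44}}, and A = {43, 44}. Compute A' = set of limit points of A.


A' = {41, 42}

For each x ∈ X, list the open sets U ∈ τ with x ∈ U, then check whether U ∩ (A ∖ {x}) ≠ ∅ for every such U.
  x = 41: opens ∋ x are {41, 42, 44}, {41, 42, 43, 44}; each meets A ∖ {41}, so x IS a limit point.
  x = 42: opens ∋ x are {42, 44}, {41, 42, 44}, {42, 43, 44}, {41, 42, 43, 44}; each meets A ∖ {42}, so x IS a limit point.
  x = 43: open {43} ∋ x has {43} ∩ (A ∖ {43}) = ∅, so x is NOT a limit point.
  x = 44: open {42, 44} ∋ x has {42, 44} ∩ (A ∖ {44}) = ∅, so x is NOT a limit point.
Collecting: A' = {41, 42}.


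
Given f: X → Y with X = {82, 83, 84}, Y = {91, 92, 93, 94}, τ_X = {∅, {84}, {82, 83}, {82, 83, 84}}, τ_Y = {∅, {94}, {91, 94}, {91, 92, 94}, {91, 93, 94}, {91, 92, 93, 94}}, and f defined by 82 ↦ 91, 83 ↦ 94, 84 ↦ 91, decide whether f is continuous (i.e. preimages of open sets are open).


f is NOT continuous.

Compute f^{-1}(U) for each U ∈ τ_Y:
  U = ∅: f^{-1}(U) = ∅ ∈ τ_X ✓.
  U = {94}: f^{-1}(U) = {83} ∉ τ_X ✗.
  U = {91, 94}: f^{-1}(U) = {82, 83, 84} ∈ τ_X ✓.
  U = {91, 92, 94}: f^{-1}(U) = {82, 83, 84} ∈ τ_X ✓.
  U = {91, 93, 94}: f^{-1}(U) = {82, 83, 84} ∈ τ_X ✓.
  U = {91, 92, 93, 94}: f^{-1}(U) = {82, 83, 84} ∈ τ_X ✓.
Found U = {94} with f^{-1}(U) = {83} not in τ_X. Therefore f is NOT continuous.


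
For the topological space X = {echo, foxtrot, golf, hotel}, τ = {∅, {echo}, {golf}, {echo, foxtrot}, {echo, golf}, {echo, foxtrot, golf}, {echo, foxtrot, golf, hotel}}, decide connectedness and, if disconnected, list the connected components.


(X, τ) is connected.

Find clopen sets (U ∈ τ with X ∖ U ∈ τ):
  U = ∅, X ∖ U = {echo, foxtrot, golf, hotel} — both open, so U is clopen.
  U = {echo, foxtrot, golf, hotel}, X ∖ U = ∅ — both open, so U is clopen.
Only trivial clopens (∅ and X) exist, so (X, τ) is connected.
Compute connected components by grouping points that agree on all clopens:
  component: {echo, foxtrot, golf, hotel}


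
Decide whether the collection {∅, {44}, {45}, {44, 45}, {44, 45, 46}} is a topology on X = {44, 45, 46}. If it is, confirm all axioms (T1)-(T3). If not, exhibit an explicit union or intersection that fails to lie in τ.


τ IS a topology on X.

Axiom (T1): ∅ ∈ τ? Yes; X ∈ τ? Yes.
Axiom (T2/T3): check pairwise unions and intersections of members of τ.
All pairwise intersections and unions checked — each lies in τ. Therefore τ satisfies (T1), (T2), (T3): it IS a topology on X.


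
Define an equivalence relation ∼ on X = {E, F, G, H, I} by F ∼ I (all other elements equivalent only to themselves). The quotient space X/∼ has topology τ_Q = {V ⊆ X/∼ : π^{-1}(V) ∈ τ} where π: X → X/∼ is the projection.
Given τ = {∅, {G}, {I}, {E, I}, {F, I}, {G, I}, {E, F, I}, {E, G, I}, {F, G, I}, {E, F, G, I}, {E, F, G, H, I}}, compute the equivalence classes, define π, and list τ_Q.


X/∼ = {[E], [F=I], [G], [H]}; |τ_Q| = 7.

Equivalence classes: [E], [F=I], [G], [H].
Quotient map π: X → X/∼ sends E ↦ [E], F ↦ [F=I], G ↦ [G], H ↦ [H], I ↦ [F=I].
For each subset V ⊆ X/∼, compute π^{-1}(V) ⊆ X and check whether π^{-1}(V) ∈ τ. V is open in τ_Q iff π^{-1}(V) ∈ τ.
  V = {}: π^{-1}(V) = ∅ ∈ τ ✓.
  V = {[E]}: π^{-1}(V) = {E} ∉ τ ✗.
  V = {[F=I]}: π^{-1}(V) = {F, I} ∈ τ ✓.
  V = {[E], [F=I]}: π^{-1}(V) = {E, F, I} ∈ τ ✓.
  V = {[G]}: π^{-1}(V) = {G} ∈ τ ✓.
  V = {[E], [G]}: π^{-1}(V) = {E, G} ∉ τ ✗.
  V = {[F=I], [G]}: π^{-1}(V) = {F, G, I} ∈ τ ✓.
  V = {[E], [F=I], [G]}: π^{-1}(V) = {E, F, G, I} ∈ τ ✓.
  V = {[H]}: π^{-1}(V) = {H} ∉ τ ✗.
  V = {[E], [H]}: π^{-1}(V) = {E, H} ∉ τ ✗.
  V = {[F=I], [H]}: π^{-1}(V) = {F, H, I} ∉ τ ✗.
  V = {[E], [F=I], [H]}: π^{-1}(V) = {E, F, H, I} ∉ τ ✗.
  V = {[G], [H]}: π^{-1}(V) = {G, H} ∉ τ ✗.
  V = {[E], [G], [H]}: π^{-1}(V) = {E, G, H} ∉ τ ✗.
  V = {[F=I], [G], [H]}: π^{-1}(V) = {F, G, H, I} ∉ τ ✗.
  V = {[E], [F=I], [G], [H]}: π^{-1}(V) = {E, F, G, H, I} ∈ τ ✓.
Open sets in the quotient: τ_Q = {{}, {[F=I]}, {[E], [F=I]}, {[G]}, {[F=I], [G]}, {[E], [F=I], [G]}, {[E], [F=I], [G], [H]}} (7 elements).


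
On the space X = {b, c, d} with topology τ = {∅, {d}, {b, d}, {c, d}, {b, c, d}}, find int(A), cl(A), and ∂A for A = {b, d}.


int(A) = {b, d}, cl(A) = {b, c, d}, ∂A = {c}.

Closed sets in (X, τ) are complements of opens:
  closed(X, τ) = {∅, {b}, {c}, {b, c}, {b, c, d}}.
int(A) = ⋃ {U ∈ τ : U ⊆ A}. Opens contained in A: ∅, {d}, {b, d}.
Taking the union of these: int(A) = {b, d}.
cl(A) = ⋂ {C closed : A ⊆ C}. Closed sets containing A: {b, c, d}.
Intersecting these: cl(A) = {b, c, d}.
∂A = cl(A) ∖ int(A) = {b, c, d} ∖ {b, d} = {c}.


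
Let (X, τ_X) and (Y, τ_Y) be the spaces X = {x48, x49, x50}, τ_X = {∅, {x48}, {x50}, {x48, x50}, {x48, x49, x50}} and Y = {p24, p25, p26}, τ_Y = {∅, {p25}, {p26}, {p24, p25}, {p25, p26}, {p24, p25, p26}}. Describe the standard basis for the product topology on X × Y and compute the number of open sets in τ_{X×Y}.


Basis B = {∅ × ∅, {x48} × {p25}, {x48} × {p26}, {x50} × {p25}, {x50} × {p26}, {x48} × {p24, p25}, {x48} × {p25, p26}, {x48, x50} × {p25}, {x48, x50} × {p26}, {x50} × {p24, p25}, {x50} × {p25, p26}, {x48} × {p24, p25, p26}, {x48, x49, x50} × {p25}, {x48, x49, x50} × {p26}, {x50} × {p24, p25, p26}, {x48, x50} × {p24, p25}, {x48, x50} × {p25, p26}, {x48, x50} × {p24, p25, p26}, {x48, x49, x50} × {p24, p25}, {x48, x49, x50} × {p25, p26}, {x48, x49, x50} × {p24, p25, p26}}; |τ_{X×Y}| = 70.

Enumerate products U × V with U ∈ τ_X, V ∈ τ_Y (deduplicated):
  ∅ × ∅ = {} (∅)
  {x48} × {p25} = {(x48,p25)}
  {x48} × {p26} = {(x48,p26)}
  {x50} × {p25} = {(x50,p25)}
  {x50} × {p26} = {(x50,p26)}
  {x48} × {p24, p25} = {(x48,p24), (x48,p25)}
  {x48} × {p25, p26} = {(x48,p25), (x48,p26)}
  {x48, x50} × {p25} = {(x48,p25), (x50,p25)}
  {x48, x50} × {p26} = {(x48,p26), (x50,p26)}
  {x50} × {p24, p25} = {(x50,p24), (x50,p25)}
  {x50} × {p25, p26} = {(x50,p25), (x50,p26)}
  {x48} × {p24, p25, p26} = {(x48,p24), (x48,p25), (x48,p26)}
  {x48, x49, x50} × {p25} = {(x48,p25), (x49,p25), (x50,p25)}
  {x48, x49, x50} × {p26} = {(x48,p26), (x49,p26), (x50,p26)}
  {x50} × {p24, p25, p26} = {(x50,p24), (x50,p25), (x50,p26)}
  {x48, x50} × {p24, p25} = {(x48,p24), (x48,p25), (x50,p24), (x50,p25)}
  {x48, x50} × {p25, p26} = {(x48,p25), (x48,p26), (x50,p25), (x50,p26)}
  {x48, x50} × {p24, p25, p26} = {(x48,p24), (x48,p25), (x48,p26), (x50,p24), (x50,p25), (x50,p26)}
  {x48, x49, x50} × {p24, p25} = {(x48,p24), (x48,p25), (x49,p24), (x49,p25), (x50,p24), (x50,p25)}
  {x48, x49, x50} × {p25, p26} = {(x48,p25), (x48,p26), (x49,p25), (x49,p26), (x50,p25), (x50,p26)}
  {x48, x49, x50} × {p24, p25, p26} = {(x48,p24), (x48,p25), (x48,p26), (x49,p24), (x49,p25), (x49,p26), (x50,p24), (x50,p25), (x50,p26)}
These 21 distinct sets form the basis B.
Close under arbitrary unions to get τ_{X×Y}; counting gives |τ_{X×Y}| = 70.


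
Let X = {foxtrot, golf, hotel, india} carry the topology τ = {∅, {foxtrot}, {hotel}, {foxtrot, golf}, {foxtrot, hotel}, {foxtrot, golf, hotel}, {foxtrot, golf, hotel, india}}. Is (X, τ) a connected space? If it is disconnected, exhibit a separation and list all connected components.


(X, τ) is connected.

Find clopen sets (U ∈ τ with X ∖ U ∈ τ):
  U = ∅, X ∖ U = {foxtrot, golf, hotel, india} — both open, so U is clopen.
  U = {foxtrot, golf, hotel, india}, X ∖ U = ∅ — both open, so U is clopen.
Only trivial clopens (∅ and X) exist, so (X, τ) is connected.
Compute connected components by grouping points that agree on all clopens:
  component: {foxtrot, golf, hotel, india}


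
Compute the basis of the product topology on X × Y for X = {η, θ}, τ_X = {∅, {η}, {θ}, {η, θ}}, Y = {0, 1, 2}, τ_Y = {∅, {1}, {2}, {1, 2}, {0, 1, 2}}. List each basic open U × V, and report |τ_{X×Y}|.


Basis B = {∅ × ∅, {η} × {1}, {η} × {2}, {θ} × {1}, {θ} × {2}, {η} × {1, 2}, {η, θ} × {1}, {η, θ} × {2}, {θ} × {1, 2}, {η} × {0, 1, 2}, {θ} × {0, 1, 2}, {η, θ} × {1, 2}, {η, θ} × {0, 1, 2}}; |τ_{X×Y}| = 25.

Enumerate products U × V with U ∈ τ_X, V ∈ τ_Y (deduplicated):
  ∅ × ∅ = {} (∅)
  {η} × {1} = {(η,1)}
  {η} × {2} = {(η,2)}
  {θ} × {1} = {(θ,1)}
  {θ} × {2} = {(θ,2)}
  {η} × {1, 2} = {(η,1), (η,2)}
  {η, θ} × {1} = {(η,1), (θ,1)}
  {η, θ} × {2} = {(η,2), (θ,2)}
  {θ} × {1, 2} = {(θ,1), (θ,2)}
  {η} × {0, 1, 2} = {(η,0), (η,1), (η,2)}
  {θ} × {0, 1, 2} = {(θ,0), (θ,1), (θ,2)}
  {η, θ} × {1, 2} = {(η,1), (η,2), (θ,1), (θ,2)}
  {η, θ} × {0, 1, 2} = {(η,0), (η,1), (η,2), (θ,0), (θ,1), (θ,2)}
These 13 distinct sets form the basis B.
Close under arbitrary unions to get τ_{X×Y}; counting gives |τ_{X×Y}| = 25.


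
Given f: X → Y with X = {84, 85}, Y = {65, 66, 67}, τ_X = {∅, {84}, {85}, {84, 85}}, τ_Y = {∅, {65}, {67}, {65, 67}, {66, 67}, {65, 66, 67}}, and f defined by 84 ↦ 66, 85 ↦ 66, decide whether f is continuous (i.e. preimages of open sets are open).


f IS continuous.

Compute f^{-1}(U) for each U ∈ τ_Y:
  U = ∅: f^{-1}(U) = ∅ ∈ τ_X ✓.
  U = {65}: f^{-1}(U) = ∅ ∈ τ_X ✓.
  U = {67}: f^{-1}(U) = ∅ ∈ τ_X ✓.
  U = {65, 67}: f^{-1}(U) = ∅ ∈ τ_X ✓.
  U = {66, 67}: f^{-1}(U) = {84, 85} ∈ τ_X ✓.
  U = {65, 66, 67}: f^{-1}(U) = {84, 85} ∈ τ_X ✓.
Every preimage lies in τ_X, so f IS continuous.


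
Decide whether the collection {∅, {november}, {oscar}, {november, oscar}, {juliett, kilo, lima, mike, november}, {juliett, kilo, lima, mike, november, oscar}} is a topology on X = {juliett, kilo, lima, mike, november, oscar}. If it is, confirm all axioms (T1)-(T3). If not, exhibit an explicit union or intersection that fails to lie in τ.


τ IS a topology on X.

Axiom (T1): ∅ ∈ τ? Yes; X ∈ τ? Yes.
Axiom (T2/T3): check pairwise unions and intersections of members of τ.
All pairwise intersections and unions checked — each lies in τ. Therefore τ satisfies (T1), (T2), (T3): it IS a topology on X.


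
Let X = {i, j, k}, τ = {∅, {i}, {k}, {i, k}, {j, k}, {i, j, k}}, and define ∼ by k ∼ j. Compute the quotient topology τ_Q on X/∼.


X/∼ = {[i], [j=k]}; |τ_Q| = 4.

Equivalence classes: [i], [j=k].
Quotient map π: X → X/∼ sends i ↦ [i], j ↦ [j=k], k ↦ [j=k].
For each subset V ⊆ X/∼, compute π^{-1}(V) ⊆ X and check whether π^{-1}(V) ∈ τ. V is open in τ_Q iff π^{-1}(V) ∈ τ.
  V = {}: π^{-1}(V) = ∅ ∈ τ ✓.
  V = {[i]}: π^{-1}(V) = {i} ∈ τ ✓.
  V = {[j=k]}: π^{-1}(V) = {j, k} ∈ τ ✓.
  V = {[i], [j=k]}: π^{-1}(V) = {i, j, k} ∈ τ ✓.
Open sets in the quotient: τ_Q = {{}, {[i]}, {[j=k]}, {[i], [j=k]}} (4 elements).


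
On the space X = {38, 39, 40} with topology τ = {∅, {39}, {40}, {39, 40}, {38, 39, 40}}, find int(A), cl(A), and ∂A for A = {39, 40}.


int(A) = {39, 40}, cl(A) = {38, 39, 40}, ∂A = {38}.

Closed sets in (X, τ) are complements of opens:
  closed(X, τ) = {∅, {38}, {38, 39}, {38, 40}, {38, 39, 40}}.
int(A) = ⋃ {U ∈ τ : U ⊆ A}. Opens contained in A: ∅, {39}, {40}, {39, 40}.
Taking the union of these: int(A) = {39, 40}.
cl(A) = ⋂ {C closed : A ⊆ C}. Closed sets containing A: {38, 39, 40}.
Intersecting these: cl(A) = {38, 39, 40}.
∂A = cl(A) ∖ int(A) = {38, 39, 40} ∖ {39, 40} = {38}.


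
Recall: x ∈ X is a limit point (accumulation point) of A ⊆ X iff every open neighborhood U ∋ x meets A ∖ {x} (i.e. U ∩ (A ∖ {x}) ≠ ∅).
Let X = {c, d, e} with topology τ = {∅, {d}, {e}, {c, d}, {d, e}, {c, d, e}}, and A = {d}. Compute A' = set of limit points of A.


A' = {c}

For each x ∈ X, list the open sets U ∈ τ with x ∈ U, then check whether U ∩ (A ∖ {x}) ≠ ∅ for every such U.
  x = c: opens ∋ x are {c, d}, {c, d, e}; each meets A ∖ {c}, so x IS a limit point.
  x = d: open {d} ∋ x has {d} ∩ (A ∖ {d}) = ∅, so x is NOT a limit point.
  x = e: open {e} ∋ x has {e} ∩ (A ∖ {e}) = ∅, so x is NOT a limit point.
Collecting: A' = {c}.


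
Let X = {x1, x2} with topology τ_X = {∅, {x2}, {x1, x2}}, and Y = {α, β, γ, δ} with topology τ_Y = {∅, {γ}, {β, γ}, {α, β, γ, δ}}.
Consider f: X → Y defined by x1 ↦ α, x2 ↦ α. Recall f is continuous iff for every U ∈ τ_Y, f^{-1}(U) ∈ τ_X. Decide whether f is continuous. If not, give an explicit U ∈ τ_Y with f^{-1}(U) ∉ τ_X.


f IS continuous.

Compute f^{-1}(U) for each U ∈ τ_Y:
  U = ∅: f^{-1}(U) = ∅ ∈ τ_X ✓.
  U = {γ}: f^{-1}(U) = ∅ ∈ τ_X ✓.
  U = {β, γ}: f^{-1}(U) = ∅ ∈ τ_X ✓.
  U = {α, β, γ, δ}: f^{-1}(U) = {x1, x2} ∈ τ_X ✓.
Every preimage lies in τ_X, so f IS continuous.


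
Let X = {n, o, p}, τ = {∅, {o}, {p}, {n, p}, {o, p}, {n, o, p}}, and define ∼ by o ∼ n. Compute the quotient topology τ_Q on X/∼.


X/∼ = {[n=o], [p]}; |τ_Q| = 3.

Equivalence classes: [n=o], [p].
Quotient map π: X → X/∼ sends n ↦ [n=o], o ↦ [n=o], p ↦ [p].
For each subset V ⊆ X/∼, compute π^{-1}(V) ⊆ X and check whether π^{-1}(V) ∈ τ. V is open in τ_Q iff π^{-1}(V) ∈ τ.
  V = {}: π^{-1}(V) = ∅ ∈ τ ✓.
  V = {[n=o]}: π^{-1}(V) = {n, o} ∉ τ ✗.
  V = {[p]}: π^{-1}(V) = {p} ∈ τ ✓.
  V = {[n=o], [p]}: π^{-1}(V) = {n, o, p} ∈ τ ✓.
Open sets in the quotient: τ_Q = {{}, {[p]}, {[n=o], [p]}} (3 elements).


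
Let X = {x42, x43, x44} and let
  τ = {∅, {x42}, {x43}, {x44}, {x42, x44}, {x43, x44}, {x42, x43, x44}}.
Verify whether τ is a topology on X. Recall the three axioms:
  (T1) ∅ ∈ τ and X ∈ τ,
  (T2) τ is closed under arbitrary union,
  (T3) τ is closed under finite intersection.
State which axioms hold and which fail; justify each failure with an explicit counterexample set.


τ is NOT a topology on X.

Axiom (T1): ∅ ∈ τ? Yes; X ∈ τ? Yes.
Axiom (T2/T3): check pairwise unions and intersections of members of τ.
Counterexample for (T2): {x42} ∪ {x43} = {x42, x43} ∉ τ. Therefore τ is NOT a topology.


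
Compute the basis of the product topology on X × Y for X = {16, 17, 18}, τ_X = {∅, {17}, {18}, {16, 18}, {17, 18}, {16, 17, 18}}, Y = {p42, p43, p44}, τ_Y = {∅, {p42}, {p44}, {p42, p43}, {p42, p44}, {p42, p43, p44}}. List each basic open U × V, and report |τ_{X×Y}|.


Basis B = {∅ × ∅, {17} × {p42}, {17} × {p44}, {18} × {p42}, {18} × {p44}, {16, 18} × {p42}, {16, 18} × {p44}, {17} × {p42, p43}, {17} × {p42, p44}, {17, 18} × {p42}, {17, 18} × {p44}, {18} × {p42, p43}, {18} × {p42, p44}, {16, 17, 18} × {p42}, {16, 17, 18} × {p44}, {17} × {p42, p43, p44}, {18} × {p42, p43, p44}, {16, 18} × {p42, p43}, {16, 18} × {p42, p44}, {17, 18} × {p42, p43}, {17, 18} × {p42, p44}, {16, 18} × {p42, p43, p44}, {16, 17, 18} × {p42, p43}, {16, 17, 18} × {p42, p44}, {17, 18} × {p42, p43, p44}, {16, 17, 18} × {p42, p43, p44}}; |τ_{X×Y}| = 108.

Enumerate products U × V with U ∈ τ_X, V ∈ τ_Y (deduplicated):
  ∅ × ∅ = {} (∅)
  {17} × {p42} = {(17,p42)}
  {17} × {p44} = {(17,p44)}
  {18} × {p42} = {(18,p42)}
  {18} × {p44} = {(18,p44)}
  {16, 18} × {p42} = {(16,p42), (18,p42)}
  {16, 18} × {p44} = {(16,p44), (18,p44)}
  {17} × {p42, p43} = {(17,p42), (17,p43)}
  {17} × {p42, p44} = {(17,p42), (17,p44)}
  {17, 18} × {p42} = {(17,p42), (18,p42)}
  {17, 18} × {p44} = {(17,p44), (18,p44)}
  {18} × {p42, p43} = {(18,p42), (18,p43)}
  {18} × {p42, p44} = {(18,p42), (18,p44)}
  {16, 17, 18} × {p42} = {(16,p42), (17,p42), (18,p42)}
  {16, 17, 18} × {p44} = {(16,p44), (17,p44), (18,p44)}
  {17} × {p42, p43, p44} = {(17,p42), (17,p43), (17,p44)}
  {18} × {p42, p43, p44} = {(18,p42), (18,p43), (18,p44)}
  {16, 18} × {p42, p43} = {(16,p42), (16,p43), (18,p42), (18,p43)}
  {16, 18} × {p42, p44} = {(16,p42), (16,p44), (18,p42), (18,p44)}
  {17, 18} × {p42, p43} = {(17,p42), (17,p43), (18,p42), (18,p43)}
  {17, 18} × {p42, p44} = {(17,p42), (17,p44), (18,p42), (18,p44)}
  {16, 18} × {p42, p43, p44} = {(16,p42), (16,p43), (16,p44), (18,p42), (18,p43), (18,p44)}
  {16, 17, 18} × {p42, p43} = {(16,p42), (16,p43), (17,p42), (17,p43), (18,p42), (18,p43)}
  {16, 17, 18} × {p42, p44} = {(16,p42), (16,p44), (17,p42), (17,p44), (18,p42), (18,p44)}
  {17, 18} × {p42, p43, p44} = {(17,p42), (17,p43), (17,p44), (18,p42), (18,p43), (18,p44)}
  {16, 17, 18} × {p42, p43, p44} = {(16,p42), (16,p43), (16,p44), (17,p42), (17,p43), (17,p44), (18,p42), (18,p43), (18,p44)}
These 26 distinct sets form the basis B.
Close under arbitrary unions to get τ_{X×Y}; counting gives |τ_{X×Y}| = 108.


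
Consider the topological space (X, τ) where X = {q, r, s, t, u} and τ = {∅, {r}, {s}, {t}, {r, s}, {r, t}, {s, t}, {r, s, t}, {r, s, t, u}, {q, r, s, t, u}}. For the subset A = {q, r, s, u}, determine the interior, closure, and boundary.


int(A) = {r, s}, cl(A) = {q, r, s, u}, ∂A = {q, u}.

Closed sets in (X, τ) are complements of opens:
  closed(X, τ) = {∅, {q}, {q, u}, {q, r, u}, {q, s, u}, {q, t, u}, {q, r, s, u}, {q, r, t, u}, {q, s, t, u}, {q, r, s, t, u}}.
int(A) = ⋃ {U ∈ τ : U ⊆ A}. Opens contained in A: ∅, {r}, {s}, {r, s}.
Taking the union of these: int(A) = {r, s}.
cl(A) = ⋂ {C closed : A ⊆ C}. Closed sets containing A: {q, r, s, u}, {q, r, s, t, u}.
Intersecting these: cl(A) = {q, r, s, u}.
∂A = cl(A) ∖ int(A) = {q, r, s, u} ∖ {r, s} = {q, u}.


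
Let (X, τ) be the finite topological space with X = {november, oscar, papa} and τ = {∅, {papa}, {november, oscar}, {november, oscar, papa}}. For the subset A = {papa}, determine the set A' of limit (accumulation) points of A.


A' = ∅

For each x ∈ X, list the open sets U ∈ τ with x ∈ U, then check whether U ∩ (A ∖ {x}) ≠ ∅ for every such U.
  x = november: open {november, oscar} ∋ x has {november, oscar} ∩ (A ∖ {november}) = ∅, so x is NOT a limit point.
  x = oscar: open {november, oscar} ∋ x has {november, oscar} ∩ (A ∖ {oscar}) = ∅, so x is NOT a limit point.
  x = papa: open {papa} ∋ x has {papa} ∩ (A ∖ {papa}) = ∅, so x is NOT a limit point.
Collecting: A' = ∅.


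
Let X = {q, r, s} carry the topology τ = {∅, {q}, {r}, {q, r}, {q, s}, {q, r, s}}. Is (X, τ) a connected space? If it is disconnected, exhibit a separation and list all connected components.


(X, τ) is disconnected; components = [{r}, {q, s}].

Find clopen sets (U ∈ τ with X ∖ U ∈ τ):
  U = ∅, X ∖ U = {q, r, s} — both open, so U is clopen.
  U = {r}, X ∖ U = {q, s} — both open, so U is clopen.
  U = {q, s}, X ∖ U = {r} — both open, so U is clopen.
  U = {q, r, s}, X ∖ U = ∅ — both open, so U is clopen.
Nontrivial clopen(s) exist: e.g. {r}. So (X, τ) is disconnected.
Compute connected components by grouping points that agree on all clopens:
  component: {r}
  component: {q, s}


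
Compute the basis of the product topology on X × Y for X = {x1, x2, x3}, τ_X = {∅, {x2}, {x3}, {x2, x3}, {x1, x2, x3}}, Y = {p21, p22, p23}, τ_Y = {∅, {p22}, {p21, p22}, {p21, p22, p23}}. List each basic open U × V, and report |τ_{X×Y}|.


Basis B = {∅ × ∅, {x2} × {p22}, {x3} × {p22}, {x2} × {p21, p22}, {x2, x3} × {p22}, {x3} × {p21, p22}, {x1, x2, x3} × {p22}, {x2} × {p21, p22, p23}, {x3} × {p21, p22, p23}, {x2, x3} × {p21, p22}, {x1, x2, x3} × {p21, p22}, {x2, x3} × {p21, p22, p23}, {x1, x2, x3} × {p21, p22, p23}}; |τ_{X×Y}| = 30.

Enumerate products U × V with U ∈ τ_X, V ∈ τ_Y (deduplicated):
  ∅ × ∅ = {} (∅)
  {x2} × {p22} = {(x2,p22)}
  {x3} × {p22} = {(x3,p22)}
  {x2} × {p21, p22} = {(x2,p21), (x2,p22)}
  {x2, x3} × {p22} = {(x2,p22), (x3,p22)}
  {x3} × {p21, p22} = {(x3,p21), (x3,p22)}
  {x1, x2, x3} × {p22} = {(x1,p22), (x2,p22), (x3,p22)}
  {x2} × {p21, p22, p23} = {(x2,p21), (x2,p22), (x2,p23)}
  {x3} × {p21, p22, p23} = {(x3,p21), (x3,p22), (x3,p23)}
  {x2, x3} × {p21, p22} = {(x2,p21), (x2,p22), (x3,p21), (x3,p22)}
  {x1, x2, x3} × {p21, p22} = {(x1,p21), (x1,p22), (x2,p21), (x2,p22), (x3,p21), (x3,p22)}
  {x2, x3} × {p21, p22, p23} = {(x2,p21), (x2,p22), (x2,p23), (x3,p21), (x3,p22), (x3,p23)}
  {x1, x2, x3} × {p21, p22, p23} = {(x1,p21), (x1,p22), (x1,p23), (x2,p21), (x2,p22), (x2,p23), (x3,p21), (x3,p22), (x3,p23)}
These 13 distinct sets form the basis B.
Close under arbitrary unions to get τ_{X×Y}; counting gives |τ_{X×Y}| = 30.


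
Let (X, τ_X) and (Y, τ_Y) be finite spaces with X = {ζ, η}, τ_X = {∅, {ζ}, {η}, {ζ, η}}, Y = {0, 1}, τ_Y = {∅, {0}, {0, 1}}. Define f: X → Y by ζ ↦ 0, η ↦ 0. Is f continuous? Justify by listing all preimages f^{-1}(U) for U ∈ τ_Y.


f IS continuous.

Compute f^{-1}(U) for each U ∈ τ_Y:
  U = ∅: f^{-1}(U) = ∅ ∈ τ_X ✓.
  U = {0}: f^{-1}(U) = {ζ, η} ∈ τ_X ✓.
  U = {0, 1}: f^{-1}(U) = {ζ, η} ∈ τ_X ✓.
Every preimage lies in τ_X, so f IS continuous.


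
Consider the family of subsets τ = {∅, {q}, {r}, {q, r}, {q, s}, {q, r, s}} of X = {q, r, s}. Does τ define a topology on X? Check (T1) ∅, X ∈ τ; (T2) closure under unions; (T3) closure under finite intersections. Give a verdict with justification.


τ IS a topology on X.

Axiom (T1): ∅ ∈ τ? Yes; X ∈ τ? Yes.
Axiom (T2/T3): check pairwise unions and intersections of members of τ.
All pairwise intersections and unions checked — each lies in τ. Therefore τ satisfies (T1), (T2), (T3): it IS a topology on X.


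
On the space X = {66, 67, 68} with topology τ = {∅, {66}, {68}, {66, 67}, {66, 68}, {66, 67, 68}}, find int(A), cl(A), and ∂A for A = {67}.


int(A) = ∅, cl(A) = {67}, ∂A = {67}.

Closed sets in (X, τ) are complements of opens:
  closed(X, τ) = {∅, {67}, {68}, {66, 67}, {67, 68}, {66, 67, 68}}.
int(A) = ⋃ {U ∈ τ : U ⊆ A}. Opens contained in A: ∅.
Taking the union of these: int(A) = ∅.
cl(A) = ⋂ {C closed : A ⊆ C}. Closed sets containing A: {67}, {66, 67}, {67, 68}, {66, 67, 68}.
Intersecting these: cl(A) = {67}.
∂A = cl(A) ∖ int(A) = {67} ∖ ∅ = {67}.


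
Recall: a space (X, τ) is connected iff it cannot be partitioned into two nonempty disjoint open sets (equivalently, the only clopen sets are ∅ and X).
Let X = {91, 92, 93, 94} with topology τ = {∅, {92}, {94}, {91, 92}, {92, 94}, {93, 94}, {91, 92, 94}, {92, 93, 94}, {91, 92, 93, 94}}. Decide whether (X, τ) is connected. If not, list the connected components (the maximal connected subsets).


(X, τ) is disconnected; components = [{91, 92}, {93, 94}].

Find clopen sets (U ∈ τ with X ∖ U ∈ τ):
  U = ∅, X ∖ U = {91, 92, 93, 94} — both open, so U is clopen.
  U = {91, 92}, X ∖ U = {93, 94} — both open, so U is clopen.
  U = {93, 94}, X ∖ U = {91, 92} — both open, so U is clopen.
  U = {91, 92, 93, 94}, X ∖ U = ∅ — both open, so U is clopen.
Nontrivial clopen(s) exist: e.g. {91, 92}. So (X, τ) is disconnected.
Compute connected components by grouping points that agree on all clopens:
  component: {91, 92}
  component: {93, 94}


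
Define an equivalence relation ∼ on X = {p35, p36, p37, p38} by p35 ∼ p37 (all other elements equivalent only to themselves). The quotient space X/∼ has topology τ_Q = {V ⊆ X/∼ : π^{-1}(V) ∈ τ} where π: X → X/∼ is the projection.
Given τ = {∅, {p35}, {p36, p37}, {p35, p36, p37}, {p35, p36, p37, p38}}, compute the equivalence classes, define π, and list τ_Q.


X/∼ = {[p35=p37], [p36], [p38]}; |τ_Q| = 3.

Equivalence classes: [p35=p37], [p36], [p38].
Quotient map π: X → X/∼ sends p35 ↦ [p35=p37], p36 ↦ [p36], p37 ↦ [p35=p37], p38 ↦ [p38].
For each subset V ⊆ X/∼, compute π^{-1}(V) ⊆ X and check whether π^{-1}(V) ∈ τ. V is open in τ_Q iff π^{-1}(V) ∈ τ.
  V = {}: π^{-1}(V) = ∅ ∈ τ ✓.
  V = {[p35=p37]}: π^{-1}(V) = {p35, p37} ∉ τ ✗.
  V = {[p36]}: π^{-1}(V) = {p36} ∉ τ ✗.
  V = {[p35=p37], [p36]}: π^{-1}(V) = {p35, p36, p37} ∈ τ ✓.
  V = {[p38]}: π^{-1}(V) = {p38} ∉ τ ✗.
  V = {[p35=p37], [p38]}: π^{-1}(V) = {p35, p37, p38} ∉ τ ✗.
  V = {[p36], [p38]}: π^{-1}(V) = {p36, p38} ∉ τ ✗.
  V = {[p35=p37], [p36], [p38]}: π^{-1}(V) = {p35, p36, p37, p38} ∈ τ ✓.
Open sets in the quotient: τ_Q = {{}, {[p35=p37], [p36]}, {[p35=p37], [p36], [p38]}} (3 elements).


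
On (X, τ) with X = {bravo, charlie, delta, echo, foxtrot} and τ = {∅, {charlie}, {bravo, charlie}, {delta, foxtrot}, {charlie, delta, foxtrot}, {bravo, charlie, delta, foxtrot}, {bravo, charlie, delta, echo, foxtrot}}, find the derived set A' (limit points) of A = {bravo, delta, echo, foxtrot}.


A' = {delta, echo, foxtrot}

For each x ∈ X, list the open sets U ∈ τ with x ∈ U, then check whether U ∩ (A ∖ {x}) ≠ ∅ for every such U.
  x = bravo: open {bravo, charlie} ∋ x has {bravo, charlie} ∩ (A ∖ {bravo}) = ∅, so x is NOT a limit point.
  x = charlie: open {charlie} ∋ x has {charlie} ∩ (A ∖ {charlie}) = ∅, so x is NOT a limit point.
  x = delta: opens ∋ x are {delta, foxtrot}, {charlie, delta, foxtrot}, {bravo, charlie, delta, foxtrot}, {bravo, charlie, delta, echo, foxtrot}; each meets A ∖ {delta}, so x IS a limit point.
  x = echo: opens ∋ x are {bravo, charlie, delta, echo, foxtrot}; each meets A ∖ {echo}, so x IS a limit point.
  x = foxtrot: opens ∋ x are {delta, foxtrot}, {charlie, delta, foxtrot}, {bravo, charlie, delta, foxtrot}, {bravo, charlie, delta, echo, foxtrot}; each meets A ∖ {foxtrot}, so x IS a limit point.
Collecting: A' = {delta, echo, foxtrot}.


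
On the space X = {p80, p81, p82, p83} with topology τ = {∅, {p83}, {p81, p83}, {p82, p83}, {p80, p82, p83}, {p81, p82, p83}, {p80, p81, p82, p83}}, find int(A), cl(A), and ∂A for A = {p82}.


int(A) = ∅, cl(A) = {p80, p82}, ∂A = {p80, p82}.

Closed sets in (X, τ) are complements of opens:
  closed(X, τ) = {∅, {p80}, {p81}, {p80, p81}, {p80, p82}, {p80, p81, p82}, {p80, p81, p82, p83}}.
int(A) = ⋃ {U ∈ τ : U ⊆ A}. Opens contained in A: ∅.
Taking the union of these: int(A) = ∅.
cl(A) = ⋂ {C closed : A ⊆ C}. Closed sets containing A: {p80, p82}, {p80, p81, p82}, {p80, p81, p82, p83}.
Intersecting these: cl(A) = {p80, p82}.
∂A = cl(A) ∖ int(A) = {p80, p82} ∖ ∅ = {p80, p82}.


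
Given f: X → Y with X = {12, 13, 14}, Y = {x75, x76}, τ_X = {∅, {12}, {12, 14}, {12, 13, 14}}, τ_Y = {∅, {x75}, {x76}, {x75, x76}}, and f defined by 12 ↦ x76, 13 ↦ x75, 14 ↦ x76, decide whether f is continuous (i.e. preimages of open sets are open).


f is NOT continuous.

Compute f^{-1}(U) for each U ∈ τ_Y:
  U = ∅: f^{-1}(U) = ∅ ∈ τ_X ✓.
  U = {x75}: f^{-1}(U) = {13} ∉ τ_X ✗.
  U = {x76}: f^{-1}(U) = {12, 14} ∈ τ_X ✓.
  U = {x75, x76}: f^{-1}(U) = {12, 13, 14} ∈ τ_X ✓.
Found U = {x75} with f^{-1}(U) = {13} not in τ_X. Therefore f is NOT continuous.


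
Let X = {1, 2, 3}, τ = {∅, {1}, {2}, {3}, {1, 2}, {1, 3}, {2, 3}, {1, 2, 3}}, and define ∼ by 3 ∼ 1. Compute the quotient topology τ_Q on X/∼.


X/∼ = {[1=3], [2]}; |τ_Q| = 4.

Equivalence classes: [1=3], [2].
Quotient map π: X → X/∼ sends 1 ↦ [1=3], 2 ↦ [2], 3 ↦ [1=3].
For each subset V ⊆ X/∼, compute π^{-1}(V) ⊆ X and check whether π^{-1}(V) ∈ τ. V is open in τ_Q iff π^{-1}(V) ∈ τ.
  V = {}: π^{-1}(V) = ∅ ∈ τ ✓.
  V = {[1=3]}: π^{-1}(V) = {1, 3} ∈ τ ✓.
  V = {[2]}: π^{-1}(V) = {2} ∈ τ ✓.
  V = {[1=3], [2]}: π^{-1}(V) = {1, 2, 3} ∈ τ ✓.
Open sets in the quotient: τ_Q = {{}, {[1=3]}, {[2]}, {[1=3], [2]}} (4 elements).


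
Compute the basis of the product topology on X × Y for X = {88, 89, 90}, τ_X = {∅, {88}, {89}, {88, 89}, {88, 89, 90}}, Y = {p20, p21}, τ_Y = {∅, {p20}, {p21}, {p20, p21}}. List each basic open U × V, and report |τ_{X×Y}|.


Basis B = {∅ × ∅, {88} × {p20}, {88} × {p21}, {89} × {p20}, {89} × {p21}, {88} × {p20, p21}, {88, 89} × {p20}, {88, 89} × {p21}, {89} × {p20, p21}, {88, 89, 90} × {p20}, {88, 89, 90} × {p21}, {88, 89} × {p20, p21}, {88, 89, 90} × {p20, p21}}; |τ_{X×Y}| = 25.

Enumerate products U × V with U ∈ τ_X, V ∈ τ_Y (deduplicated):
  ∅ × ∅ = {} (∅)
  {88} × {p20} = {(88,p20)}
  {88} × {p21} = {(88,p21)}
  {89} × {p20} = {(89,p20)}
  {89} × {p21} = {(89,p21)}
  {88} × {p20, p21} = {(88,p20), (88,p21)}
  {88, 89} × {p20} = {(88,p20), (89,p20)}
  {88, 89} × {p21} = {(88,p21), (89,p21)}
  {89} × {p20, p21} = {(89,p20), (89,p21)}
  {88, 89, 90} × {p20} = {(88,p20), (89,p20), (90,p20)}
  {88, 89, 90} × {p21} = {(88,p21), (89,p21), (90,p21)}
  {88, 89} × {p20, p21} = {(88,p20), (88,p21), (89,p20), (89,p21)}
  {88, 89, 90} × {p20, p21} = {(88,p20), (88,p21), (89,p20), (89,p21), (90,p20), (90,p21)}
These 13 distinct sets form the basis B.
Close under arbitrary unions to get τ_{X×Y}; counting gives |τ_{X×Y}| = 25.


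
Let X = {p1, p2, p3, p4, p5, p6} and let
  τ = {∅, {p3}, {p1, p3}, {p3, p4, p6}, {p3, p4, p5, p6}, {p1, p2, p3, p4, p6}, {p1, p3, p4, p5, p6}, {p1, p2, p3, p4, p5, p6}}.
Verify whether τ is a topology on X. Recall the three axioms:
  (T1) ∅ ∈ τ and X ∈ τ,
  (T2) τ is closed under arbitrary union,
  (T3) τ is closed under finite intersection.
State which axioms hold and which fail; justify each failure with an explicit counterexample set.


τ is NOT a topology on X.

Axiom (T1): ∅ ∈ τ? Yes; X ∈ τ? Yes.
Axiom (T2/T3): check pairwise unions and intersections of members of τ.
Counterexample for (T2): {p1, p3} ∪ {p3, p4, p6} = {p1, p3, p4, p6} ∉ τ. Therefore τ is NOT a topology.


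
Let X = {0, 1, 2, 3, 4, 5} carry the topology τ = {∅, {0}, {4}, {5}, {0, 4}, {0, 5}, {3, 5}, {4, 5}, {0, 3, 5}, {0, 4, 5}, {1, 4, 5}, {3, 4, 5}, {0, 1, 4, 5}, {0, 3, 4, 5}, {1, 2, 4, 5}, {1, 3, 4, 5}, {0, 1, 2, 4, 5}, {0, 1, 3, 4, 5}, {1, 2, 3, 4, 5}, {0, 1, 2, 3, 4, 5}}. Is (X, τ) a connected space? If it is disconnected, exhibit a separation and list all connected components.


(X, τ) is disconnected; components = [{0}, {1, 2, 3, 4, 5}].

Find clopen sets (U ∈ τ with X ∖ U ∈ τ):
  U = ∅, X ∖ U = {0, 1, 2, 3, 4, 5} — both open, so U is clopen.
  U = {0}, X ∖ U = {1, 2, 3, 4, 5} — both open, so U is clopen.
  U = {1, 2, 3, 4, 5}, X ∖ U = {0} — both open, so U is clopen.
  U = {0, 1, 2, 3, 4, 5}, X ∖ U = ∅ — both open, so U is clopen.
Nontrivial clopen(s) exist: e.g. {1, 2, 3, 4, 5}. So (X, τ) is disconnected.
Compute connected components by grouping points that agree on all clopens:
  component: {0}
  component: {1, 2, 3, 4, 5}


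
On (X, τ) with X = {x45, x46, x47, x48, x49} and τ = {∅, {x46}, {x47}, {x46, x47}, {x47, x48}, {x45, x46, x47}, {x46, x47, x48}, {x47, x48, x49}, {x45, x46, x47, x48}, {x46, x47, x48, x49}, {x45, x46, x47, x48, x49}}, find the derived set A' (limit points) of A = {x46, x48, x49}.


A' = {x45, x49}

For each x ∈ X, list the open sets U ∈ τ with x ∈ U, then check whether U ∩ (A ∖ {x}) ≠ ∅ for every such U.
  x = x45: opens ∋ x are {x45, x46, x47}, {x45, x46, x47, x48}, {x45, x46, x47, x48, x49}; each meets A ∖ {x45}, so x IS a limit point.
  x = x46: open {x46} ∋ x has {x46} ∩ (A ∖ {x46}) = ∅, so x is NOT a limit point.
  x = x47: open {x47} ∋ x has {x47} ∩ (A ∖ {x47}) = ∅, so x is NOT a limit point.
  x = x48: open {x47, x48} ∋ x has {x47, x48} ∩ (A ∖ {x48}) = ∅, so x is NOT a limit point.
  x = x49: opens ∋ x are {x47, x48, x49}, {x46, x47, x48, x49}, {x45, x46, x47, x48, x49}; each meets A ∖ {x49}, so x IS a limit point.
Collecting: A' = {x45, x49}.


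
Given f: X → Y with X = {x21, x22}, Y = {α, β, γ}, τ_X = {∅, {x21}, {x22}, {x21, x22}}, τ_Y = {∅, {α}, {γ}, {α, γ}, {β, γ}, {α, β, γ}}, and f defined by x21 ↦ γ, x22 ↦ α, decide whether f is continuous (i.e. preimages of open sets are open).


f IS continuous.

Compute f^{-1}(U) for each U ∈ τ_Y:
  U = ∅: f^{-1}(U) = ∅ ∈ τ_X ✓.
  U = {α}: f^{-1}(U) = {x22} ∈ τ_X ✓.
  U = {γ}: f^{-1}(U) = {x21} ∈ τ_X ✓.
  U = {α, γ}: f^{-1}(U) = {x21, x22} ∈ τ_X ✓.
  U = {β, γ}: f^{-1}(U) = {x21} ∈ τ_X ✓.
  U = {α, β, γ}: f^{-1}(U) = {x21, x22} ∈ τ_X ✓.
Every preimage lies in τ_X, so f IS continuous.


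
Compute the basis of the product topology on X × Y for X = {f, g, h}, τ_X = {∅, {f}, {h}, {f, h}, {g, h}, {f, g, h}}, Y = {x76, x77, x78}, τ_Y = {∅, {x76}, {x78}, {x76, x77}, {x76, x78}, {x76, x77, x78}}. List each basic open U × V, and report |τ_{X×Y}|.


Basis B = {∅ × ∅, {f} × {x76}, {f} × {x78}, {h} × {x76}, {h} × {x78}, {f} × {x76, x77}, {f} × {x76, x78}, {f, h} × {x76}, {f, h} × {x78}, {g, h} × {x76}, {g, h} × {x78}, {h} × {x76, x77}, {h} × {x76, x78}, {f} × {x76, x77, x78}, {f, g, h} × {x76}, {f, g, h} × {x78}, {h} × {x76, x77, x78}, {f, h} × {x76, x77}, {f, h} × {x76, x78}, {g, h} × {x76, x77}, {g, h} × {x76, x78}, {f, h} × {x76, x77, x78}, {f, g, h} × {x76, x77}, {f, g, h} × {x76, x78}, {g, h} × {x76, x77, x78}, {f, g, h} × {x76, x77, x78}}; |τ_{X×Y}| = 108.

Enumerate products U × V with U ∈ τ_X, V ∈ τ_Y (deduplicated):
  ∅ × ∅ = {} (∅)
  {f} × {x76} = {(f,x76)}
  {f} × {x78} = {(f,x78)}
  {h} × {x76} = {(h,x76)}
  {h} × {x78} = {(h,x78)}
  {f} × {x76, x77} = {(f,x76), (f,x77)}
  {f} × {x76, x78} = {(f,x76), (f,x78)}
  {f, h} × {x76} = {(f,x76), (h,x76)}
  {f, h} × {x78} = {(f,x78), (h,x78)}
  {g, h} × {x76} = {(g,x76), (h,x76)}
  {g, h} × {x78} = {(g,x78), (h,x78)}
  {h} × {x76, x77} = {(h,x76), (h,x77)}
  {h} × {x76, x78} = {(h,x76), (h,x78)}
  {f} × {x76, x77, x78} = {(f,x76), (f,x77), (f,x78)}
  {f, g, h} × {x76} = {(f,x76), (g,x76), (h,x76)}
  {f, g, h} × {x78} = {(f,x78), (g,x78), (h,x78)}
  {h} × {x76, x77, x78} = {(h,x76), (h,x77), (h,x78)}
  {f, h} × {x76, x77} = {(f,x76), (f,x77), (h,x76), (h,x77)}
  {f, h} × {x76, x78} = {(f,x76), (f,x78), (h,x76), (h,x78)}
  {g, h} × {x76, x77} = {(g,x76), (g,x77), (h,x76), (h,x77)}
  {g, h} × {x76, x78} = {(g,x76), (g,x78), (h,x76), (h,x78)}
  {f, h} × {x76, x77, x78} = {(f,x76), (f,x77), (f,x78), (h,x76), (h,x77), (h,x78)}
  {f, g, h} × {x76, x77} = {(f,x76), (f,x77), (g,x76), (g,x77), (h,x76), (h,x77)}
  {f, g, h} × {x76, x78} = {(f,x76), (f,x78), (g,x76), (g,x78), (h,x76), (h,x78)}
  {g, h} × {x76, x77, x78} = {(g,x76), (g,x77), (g,x78), (h,x76), (h,x77), (h,x78)}
  {f, g, h} × {x76, x77, x78} = {(f,x76), (f,x77), (f,x78), (g,x76), (g,x77), (g,x78), (h,x76), (h,x77), (h,x78)}
These 26 distinct sets form the basis B.
Close under arbitrary unions to get τ_{X×Y}; counting gives |τ_{X×Y}| = 108.
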